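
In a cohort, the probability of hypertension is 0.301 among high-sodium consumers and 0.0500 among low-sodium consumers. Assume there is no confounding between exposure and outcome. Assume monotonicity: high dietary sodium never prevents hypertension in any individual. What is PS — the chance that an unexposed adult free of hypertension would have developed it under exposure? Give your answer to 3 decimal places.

PS ≈ 0.264

Let p₁ = 0.301, p₀ = 0.05.
Under exogeneity and monotonicity, PS = (p₁ − p₀) / (1 − p₀).
PS = (0.301 − 0.05) / (1 − 0.05) = 0.251 / 0.95 ≈ 0.2642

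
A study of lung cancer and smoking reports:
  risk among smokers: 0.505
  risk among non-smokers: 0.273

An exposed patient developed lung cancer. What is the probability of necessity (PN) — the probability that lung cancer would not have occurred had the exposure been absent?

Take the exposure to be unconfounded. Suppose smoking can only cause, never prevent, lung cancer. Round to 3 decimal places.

Let p₁ = 0.505, p₀ = 0.273.
Under exogeneity and monotonicity, PN = (p₁ − p₀) / p₁.
PN = (0.505 − 0.273) / 0.505 = 0.232 / 0.505 ≈ 0.4594

PN ≈ 0.459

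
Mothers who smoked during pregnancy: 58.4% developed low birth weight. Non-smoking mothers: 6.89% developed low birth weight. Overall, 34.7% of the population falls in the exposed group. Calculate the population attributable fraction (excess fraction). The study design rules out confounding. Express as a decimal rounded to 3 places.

PAF ≈ 0.722

p₁ = 0.584, p₀ = 0.0689.
Overall risk P(Y=1) = π·p₁ + (1−π)·p₀ = 0.347×0.584 + 0.653×0.0689 = 0.24764.
Under exogeneity, PAF = [P(Y=1) − p₀] / P(Y=1).
PAF = (0.24764 − 0.0689) / 0.24764 ≈ 0.7218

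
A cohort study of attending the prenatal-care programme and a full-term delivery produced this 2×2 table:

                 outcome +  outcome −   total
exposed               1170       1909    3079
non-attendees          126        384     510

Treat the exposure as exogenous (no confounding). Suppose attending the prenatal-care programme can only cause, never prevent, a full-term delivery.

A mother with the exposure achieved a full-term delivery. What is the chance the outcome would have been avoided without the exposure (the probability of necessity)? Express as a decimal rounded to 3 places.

p₁ = P(outcome | exposed) = 1170/3079 = 0.37999
p₀ = P(outcome | unexposed) = 126/510 = 0.24706
Under exogeneity and monotonicity, PN = (p₁ − p₀)/p₁.
PN = (0.37999 − 0.24706) / 0.37999 ≈ 0.3498

PN ≈ 0.350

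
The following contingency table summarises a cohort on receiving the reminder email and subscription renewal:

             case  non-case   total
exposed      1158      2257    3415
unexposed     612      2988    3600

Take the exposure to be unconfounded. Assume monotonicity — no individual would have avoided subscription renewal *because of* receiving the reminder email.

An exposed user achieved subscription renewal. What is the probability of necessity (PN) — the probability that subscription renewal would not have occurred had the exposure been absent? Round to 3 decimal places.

p₁ = P(outcome | exposed) = 1158/3415 = 0.33909
p₀ = P(outcome | unexposed) = 612/3600 = 0.17
Under exogeneity and monotonicity, PN = (p₁ − p₀) / p₁.
PN = (0.33909 − 0.17) / 0.33909 = 0.16909 / 0.33909 ≈ 0.4987

PN ≈ 0.499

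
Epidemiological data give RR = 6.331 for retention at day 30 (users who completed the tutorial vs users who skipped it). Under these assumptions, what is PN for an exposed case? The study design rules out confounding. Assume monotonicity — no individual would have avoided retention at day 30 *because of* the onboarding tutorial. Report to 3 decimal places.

Under exogeneity and monotonicity, PN = (RR − 1) / RR = 1 − 1/RR.
PN = (6.331 − 1) / 6.331 = 5.331 / 6.331 ≈ 0.8420

PN ≈ 0.842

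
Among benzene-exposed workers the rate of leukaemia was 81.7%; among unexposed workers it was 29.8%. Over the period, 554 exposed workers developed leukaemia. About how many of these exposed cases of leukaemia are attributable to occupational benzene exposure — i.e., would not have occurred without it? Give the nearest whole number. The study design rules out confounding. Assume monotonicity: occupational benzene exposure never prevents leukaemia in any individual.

about 352 cases

p₁ = 0.817, p₀ = 0.298.
PN = (p₁ − p₀)/p₁ = (0.817 − 0.298) / 0.817 ≈ 0.63525.
Attributable cases ≈ PN × (exposed cases) = 0.63525 × 554 ≈ 351.93.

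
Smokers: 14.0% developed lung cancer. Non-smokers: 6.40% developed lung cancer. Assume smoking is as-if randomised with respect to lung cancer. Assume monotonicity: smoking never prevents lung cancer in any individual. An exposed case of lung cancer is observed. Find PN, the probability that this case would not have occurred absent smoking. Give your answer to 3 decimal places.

PN ≈ 0.543

p₁ = 0.14, p₀ = 0.064.
Under exogeneity and monotonicity, PN = (p₁ − p₀) / p₁.
PN = (0.14 − 0.064) / 0.14 = 0.076 / 0.14 ≈ 0.5429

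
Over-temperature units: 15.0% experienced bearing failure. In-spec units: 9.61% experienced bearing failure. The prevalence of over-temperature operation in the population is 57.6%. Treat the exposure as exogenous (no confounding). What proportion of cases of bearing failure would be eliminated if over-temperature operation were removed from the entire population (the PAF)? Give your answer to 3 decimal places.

p₁ = 0.15, p₀ = 0.0961.
Overall risk P(Y=1) = π·p₁ + (1−π)·p₀ = 0.576×0.15 + 0.424×0.0961 = 0.12715.
Under exogeneity, PAF = [P(Y=1) − p₀] / P(Y=1).
PAF = (0.12715 − 0.0961) / 0.12715 ≈ 0.2442

PAF ≈ 0.244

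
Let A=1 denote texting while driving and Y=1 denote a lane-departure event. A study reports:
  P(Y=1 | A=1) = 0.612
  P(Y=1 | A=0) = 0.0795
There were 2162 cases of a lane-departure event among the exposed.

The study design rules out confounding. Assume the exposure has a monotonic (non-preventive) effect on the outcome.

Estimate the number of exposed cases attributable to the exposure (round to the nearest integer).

Let p₁ = 0.612, p₀ = 0.0795.
PN = (p₁ − p₀)/p₁ = (0.612 − 0.0795) / 0.612 ≈ 0.87010.
Attributable cases ≈ PN × (exposed cases) = 0.87010 × 2162 ≈ 1881.15.

about 1881 cases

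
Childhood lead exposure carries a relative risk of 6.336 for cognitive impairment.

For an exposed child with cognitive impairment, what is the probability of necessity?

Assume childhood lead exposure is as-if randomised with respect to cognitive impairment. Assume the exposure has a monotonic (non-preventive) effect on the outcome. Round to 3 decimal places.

Under exogeneity and monotonicity, PN = (RR − 1) / RR = 1 − 1/RR.
PN = (6.336 − 1) / 6.336 = 5.336 / 6.336 ≈ 0.8422

PN ≈ 0.842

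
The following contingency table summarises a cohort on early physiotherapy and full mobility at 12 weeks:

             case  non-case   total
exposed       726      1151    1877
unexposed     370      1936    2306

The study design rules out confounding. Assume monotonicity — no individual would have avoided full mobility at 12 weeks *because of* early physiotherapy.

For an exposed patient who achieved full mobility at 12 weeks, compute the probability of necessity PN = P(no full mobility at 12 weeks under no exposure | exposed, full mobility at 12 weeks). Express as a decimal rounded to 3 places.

p₁ = P(outcome | exposed) = 726/1877 = 0.38679
p₀ = P(outcome | unexposed) = 370/2306 = 0.16045
Under exogeneity and monotonicity, PN = (p₁ − p₀)/p₁.
PN = (0.38679 − 0.16045) / 0.38679 ≈ 0.5852

PN ≈ 0.585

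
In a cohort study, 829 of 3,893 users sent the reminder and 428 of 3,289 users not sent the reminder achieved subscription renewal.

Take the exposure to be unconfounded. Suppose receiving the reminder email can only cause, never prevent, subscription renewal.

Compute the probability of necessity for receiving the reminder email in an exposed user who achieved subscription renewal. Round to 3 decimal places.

PN ≈ 0.389

p₁ = P(outcome | exposed) = 829/3893 = 0.21295
p₀ = P(outcome | unexposed) = 428/3289 = 0.13013
Under exogeneity and monotonicity, PN = (p₁ − p₀) / p₁.
PN = (0.21295 − 0.13013) / 0.21295 = 0.082816 / 0.21295 ≈ 0.3889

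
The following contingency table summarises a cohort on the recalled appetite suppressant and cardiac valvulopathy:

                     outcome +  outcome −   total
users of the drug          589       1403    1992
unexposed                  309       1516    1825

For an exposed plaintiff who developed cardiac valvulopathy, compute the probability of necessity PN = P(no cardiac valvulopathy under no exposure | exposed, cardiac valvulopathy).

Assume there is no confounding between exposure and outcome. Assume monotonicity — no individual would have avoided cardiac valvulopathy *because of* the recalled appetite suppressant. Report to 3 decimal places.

PN ≈ 0.427

p₁ = P(outcome | exposed) = 589/1992 = 0.29568
p₀ = P(outcome | unexposed) = 309/1825 = 0.16932
Under exogeneity and monotonicity, PN = (p₁ − p₀)/p₁.
PN = (0.29568 − 0.16932) / 0.29568 ≈ 0.4274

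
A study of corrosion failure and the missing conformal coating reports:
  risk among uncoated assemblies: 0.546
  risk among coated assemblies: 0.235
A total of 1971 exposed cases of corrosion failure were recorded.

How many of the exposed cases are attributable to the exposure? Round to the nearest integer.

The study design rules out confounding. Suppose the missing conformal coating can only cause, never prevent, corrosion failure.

about 1123 cases

Let p₁ = 0.546, p₀ = 0.235.
PN = (p₁ − p₀)/p₁ = (0.546 − 0.235) / 0.546 ≈ 0.56960.
Attributable cases ≈ PN × (exposed cases) = 0.56960 × 1971 ≈ 1122.68.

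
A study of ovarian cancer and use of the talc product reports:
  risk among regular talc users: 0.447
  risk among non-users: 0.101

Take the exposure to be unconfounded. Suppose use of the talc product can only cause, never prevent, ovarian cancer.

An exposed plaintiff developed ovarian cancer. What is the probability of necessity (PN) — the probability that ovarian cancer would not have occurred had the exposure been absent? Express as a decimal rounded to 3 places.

PN ≈ 0.774

Let p₁ = 0.447, p₀ = 0.101.
Under exogeneity and monotonicity, PN = (p₁ − p₀) / p₁.
PN = (0.447 − 0.101) / 0.447 = 0.346 / 0.447 ≈ 0.7740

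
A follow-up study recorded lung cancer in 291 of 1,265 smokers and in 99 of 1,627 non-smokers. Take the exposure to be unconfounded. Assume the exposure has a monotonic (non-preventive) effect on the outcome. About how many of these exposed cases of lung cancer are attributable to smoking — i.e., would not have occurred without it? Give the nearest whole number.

about 214 cases

p₁ = P(outcome | exposed) = 291/1265 = 0.23004
p₀ = P(outcome | unexposed) = 99/1627 = 0.060848
PN = (p₁ − p₀)/p₁ = (0.23004 − 0.060848) / 0.23004 ≈ 0.73549.
Attributable cases ≈ PN × (exposed cases) = 0.73549 × 291 ≈ 214.03.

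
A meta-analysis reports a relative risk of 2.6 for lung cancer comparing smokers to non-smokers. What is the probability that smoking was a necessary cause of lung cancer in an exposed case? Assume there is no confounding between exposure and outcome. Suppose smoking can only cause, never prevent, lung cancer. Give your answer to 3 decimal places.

PN ≈ 0.615

Under exogeneity and monotonicity, PN = (RR − 1) / RR = 1 − 1/RR.
PN = (2.6 − 1) / 2.6 = 1.6 / 2.6 ≈ 0.6154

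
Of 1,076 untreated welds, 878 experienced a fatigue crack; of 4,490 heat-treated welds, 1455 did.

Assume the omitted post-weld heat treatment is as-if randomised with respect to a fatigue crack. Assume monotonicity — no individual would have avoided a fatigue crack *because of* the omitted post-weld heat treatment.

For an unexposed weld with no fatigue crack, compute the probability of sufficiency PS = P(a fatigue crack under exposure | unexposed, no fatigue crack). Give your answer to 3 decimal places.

PS ≈ 0.728

p₁ = P(outcome | exposed) = 878/1076 = 0.81599
p₀ = P(outcome | unexposed) = 1455/4490 = 0.32405
Under exogeneity and monotonicity, PS = (p₁ − p₀) / (1 − p₀).
PS = (0.81599 − 0.32405) / (1 − 0.32405) = 0.49193 / 0.67595 ≈ 0.7278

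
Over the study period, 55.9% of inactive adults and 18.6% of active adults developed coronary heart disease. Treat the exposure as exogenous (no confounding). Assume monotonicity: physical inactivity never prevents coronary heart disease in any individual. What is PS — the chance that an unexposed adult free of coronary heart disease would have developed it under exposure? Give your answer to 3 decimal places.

p₁ = 0.559, p₀ = 0.186.
Under exogeneity and monotonicity, PS = (p₁ − p₀) / (1 − p₀).
PS = (0.559 − 0.186) / (1 − 0.186) = 0.373 / 0.814 ≈ 0.4582

PS ≈ 0.458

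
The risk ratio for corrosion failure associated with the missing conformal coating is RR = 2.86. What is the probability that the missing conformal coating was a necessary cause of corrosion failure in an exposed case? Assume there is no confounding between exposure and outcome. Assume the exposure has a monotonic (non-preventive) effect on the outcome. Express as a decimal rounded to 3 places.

PN ≈ 0.650

Under exogeneity and monotonicity, PN = (RR − 1) / RR = 1 − 1/RR.
PN = (2.86 − 1) / 2.86 = 1.86 / 2.86 ≈ 0.6503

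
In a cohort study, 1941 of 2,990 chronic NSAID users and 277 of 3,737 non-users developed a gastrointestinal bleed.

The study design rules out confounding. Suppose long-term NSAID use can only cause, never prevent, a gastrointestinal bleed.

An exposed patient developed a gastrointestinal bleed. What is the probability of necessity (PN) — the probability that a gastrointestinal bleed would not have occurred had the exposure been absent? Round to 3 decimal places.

p₁ = P(outcome | exposed) = 1941/2990 = 0.64916
p₀ = P(outcome | unexposed) = 277/3737 = 0.074124
Under exogeneity and monotonicity, PN = (p₁ − p₀) / p₁.
PN = (0.64916 − 0.074124) / 0.64916 = 0.57504 / 0.64916 ≈ 0.8858

PN ≈ 0.886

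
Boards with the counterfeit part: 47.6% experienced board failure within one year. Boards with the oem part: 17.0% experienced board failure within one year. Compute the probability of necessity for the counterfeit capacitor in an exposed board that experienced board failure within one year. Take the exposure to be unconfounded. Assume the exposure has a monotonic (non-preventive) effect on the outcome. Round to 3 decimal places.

PN ≈ 0.643

p₁ = 0.476, p₀ = 0.17.
Under exogeneity and monotonicity, PN = (p₁ − p₀) / p₁.
PN = (0.476 − 0.17) / 0.476 = 0.306 / 0.476 ≈ 0.6429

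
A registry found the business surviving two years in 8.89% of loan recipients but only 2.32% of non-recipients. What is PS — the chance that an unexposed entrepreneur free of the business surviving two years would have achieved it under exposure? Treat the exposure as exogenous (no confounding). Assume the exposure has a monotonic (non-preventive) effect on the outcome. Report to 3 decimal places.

p₁ = 0.0889, p₀ = 0.0232.
Under exogeneity and monotonicity, PS = (p₁ − p₀) / (1 − p₀).
PS = (0.0889 − 0.0232) / (1 − 0.0232) = 0.0657 / 0.9768 ≈ 0.0673

PS ≈ 0.067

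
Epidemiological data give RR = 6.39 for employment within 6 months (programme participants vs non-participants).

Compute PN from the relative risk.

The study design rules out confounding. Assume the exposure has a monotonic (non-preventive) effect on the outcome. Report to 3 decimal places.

Under exogeneity and monotonicity, PN = (RR − 1) / RR = 1 − 1/RR.
PN = (6.39 − 1) / 6.39 = 5.39 / 6.39 ≈ 0.8435

PN ≈ 0.844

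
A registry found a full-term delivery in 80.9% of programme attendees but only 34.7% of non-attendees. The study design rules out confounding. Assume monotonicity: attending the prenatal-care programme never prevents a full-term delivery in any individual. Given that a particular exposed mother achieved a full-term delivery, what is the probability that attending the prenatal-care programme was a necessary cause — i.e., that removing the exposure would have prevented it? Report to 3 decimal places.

p₁ = 0.809, p₀ = 0.347.
Under exogeneity and monotonicity, PN = (p₁ − p₀) / p₁.
PN = (0.809 − 0.347) / 0.809 = 0.462 / 0.809 ≈ 0.5711

PN ≈ 0.571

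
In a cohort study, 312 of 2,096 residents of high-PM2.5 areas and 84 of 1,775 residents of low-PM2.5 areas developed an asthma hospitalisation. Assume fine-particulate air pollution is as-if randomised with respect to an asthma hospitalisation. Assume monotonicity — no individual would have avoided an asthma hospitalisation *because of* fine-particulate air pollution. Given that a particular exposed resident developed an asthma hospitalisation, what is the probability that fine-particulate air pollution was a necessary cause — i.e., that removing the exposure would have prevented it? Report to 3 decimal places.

p₁ = P(outcome | exposed) = 312/2096 = 0.14885
p₀ = P(outcome | unexposed) = 84/1775 = 0.047324
Under exogeneity and monotonicity, PN = (p₁ − p₀) / p₁.
PN = (0.14885 − 0.047324) / 0.14885 = 0.10153 / 0.14885 ≈ 0.6821

PN ≈ 0.682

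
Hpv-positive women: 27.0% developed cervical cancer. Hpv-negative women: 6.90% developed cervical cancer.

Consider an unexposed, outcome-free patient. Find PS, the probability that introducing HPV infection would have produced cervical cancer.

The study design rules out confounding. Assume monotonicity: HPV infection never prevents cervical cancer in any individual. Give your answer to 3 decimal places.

p₁ = 0.27, p₀ = 0.069.
Under exogeneity and monotonicity, PS = (p₁ − p₀) / (1 − p₀).
PS = (0.27 − 0.069) / (1 − 0.069) = 0.201 / 0.931 ≈ 0.2159

PS ≈ 0.216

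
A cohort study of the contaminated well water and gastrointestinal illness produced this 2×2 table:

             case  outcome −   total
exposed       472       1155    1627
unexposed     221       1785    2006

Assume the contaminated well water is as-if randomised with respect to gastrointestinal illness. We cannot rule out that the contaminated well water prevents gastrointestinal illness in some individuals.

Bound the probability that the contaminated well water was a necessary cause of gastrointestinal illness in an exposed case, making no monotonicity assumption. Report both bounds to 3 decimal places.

p₁ = P(outcome | exposed) = 472/1627 = 0.2901
p₀ = P(outcome | unexposed) = 221/2006 = 0.11017
Under exogeneity alone the bounds on PN are max{0,(p₁−p₀)/p₁} ≤ PN ≤ min{1,(1−p₀)/p₁}.
  lower = (p₁ − p₀)/p₁ = 0.17993 / 0.2901 ≈ 0.6202
  upper = min{1, (1 − p₀)/p₁} = 0.88983 / 0.2901 ≈ 3.0673 → capped at 1

0.620 ≤ PN ≤ 1.000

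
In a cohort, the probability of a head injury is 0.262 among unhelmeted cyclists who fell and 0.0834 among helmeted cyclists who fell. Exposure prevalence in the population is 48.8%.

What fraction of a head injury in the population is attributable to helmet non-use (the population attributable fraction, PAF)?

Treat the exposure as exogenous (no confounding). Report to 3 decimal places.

PAF ≈ 0.511

Let p₁ = 0.262, p₀ = 0.0834.
Overall risk P(Y=1) = π·p₁ + (1−π)·p₀ = 0.488×0.262 + 0.512×0.0834 = 0.17056.
Under exogeneity, PAF = [P(Y=1) − p₀] / P(Y=1).
PAF = (0.17056 − 0.0834) / 0.17056 ≈ 0.5110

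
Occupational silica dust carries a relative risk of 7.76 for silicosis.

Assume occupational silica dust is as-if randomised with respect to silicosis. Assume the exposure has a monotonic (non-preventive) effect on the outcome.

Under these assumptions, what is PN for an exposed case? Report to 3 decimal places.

Under exogeneity and monotonicity, PN = (RR − 1) / RR = 1 − 1/RR.
PN = (7.76 − 1) / 7.76 = 6.76 / 7.76 ≈ 0.8711

PN ≈ 0.871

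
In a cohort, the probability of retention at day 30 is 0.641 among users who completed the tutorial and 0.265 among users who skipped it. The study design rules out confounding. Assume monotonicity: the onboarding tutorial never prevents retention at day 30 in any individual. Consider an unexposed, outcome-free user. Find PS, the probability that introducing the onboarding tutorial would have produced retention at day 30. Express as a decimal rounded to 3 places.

PS ≈ 0.512

Let p₁ = 0.641, p₀ = 0.265.
Under exogeneity and monotonicity, PS = (p₁ − p₀) / (1 − p₀).
PS = (0.641 − 0.265) / (1 − 0.265) = 0.376 / 0.735 ≈ 0.5116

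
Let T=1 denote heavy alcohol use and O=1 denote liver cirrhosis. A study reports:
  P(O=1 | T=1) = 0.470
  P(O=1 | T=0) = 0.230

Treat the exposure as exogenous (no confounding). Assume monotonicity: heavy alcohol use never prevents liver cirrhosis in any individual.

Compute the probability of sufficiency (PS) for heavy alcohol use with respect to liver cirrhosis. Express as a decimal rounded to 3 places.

Let p₁ = 0.47, p₀ = 0.23.
Under exogeneity and monotonicity, PS = (p₁ − p₀) / (1 − p₀).
PS = (0.47 − 0.23) / (1 − 0.23) = 0.24 / 0.77 ≈ 0.3117

PS ≈ 0.312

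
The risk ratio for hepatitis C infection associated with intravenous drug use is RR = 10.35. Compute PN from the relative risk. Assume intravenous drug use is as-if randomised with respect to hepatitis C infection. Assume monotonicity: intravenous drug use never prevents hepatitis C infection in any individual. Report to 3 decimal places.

PN ≈ 0.903

Under exogeneity and monotonicity, PN = (RR − 1) / RR = 1 − 1/RR.
PN = (10.35 − 1) / 10.35 = 9.35 / 10.35 ≈ 0.9034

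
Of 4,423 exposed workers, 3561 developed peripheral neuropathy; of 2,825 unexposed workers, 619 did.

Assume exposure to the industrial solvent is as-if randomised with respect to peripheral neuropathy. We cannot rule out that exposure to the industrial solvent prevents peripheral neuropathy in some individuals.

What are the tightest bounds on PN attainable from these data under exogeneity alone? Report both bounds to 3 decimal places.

p₁ = P(outcome | exposed) = 3561/4423 = 0.80511
p₀ = P(outcome | unexposed) = 619/2825 = 0.21912
Under exogeneity alone the bounds on PN are max{0,(p₁−p₀)/p₁} ≤ PN ≤ min{1,(1−p₀)/p₁}.
  lower = (p₁ − p₀)/p₁ = 0.58599 / 0.80511 ≈ 0.7278
  upper = min{1, (1 − p₀)/p₁} = 0.78088 / 0.80511 ≈ 0.9699

0.728 ≤ PN ≤ 0.970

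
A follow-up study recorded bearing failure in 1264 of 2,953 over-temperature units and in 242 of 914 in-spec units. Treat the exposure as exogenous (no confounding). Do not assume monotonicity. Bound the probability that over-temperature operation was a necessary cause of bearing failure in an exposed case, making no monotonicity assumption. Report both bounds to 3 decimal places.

p₁ = P(outcome | exposed) = 1264/2953 = 0.42804
p₀ = P(outcome | unexposed) = 242/914 = 0.26477
Under exogeneity alone the bounds on PN are max{0,(p₁−p₀)/p₁} ≤ PN ≤ min{1,(1−p₀)/p₁}.
  lower = (p₁ − p₀)/p₁ = 0.16327 / 0.42804 ≈ 0.3814
  upper = min{1, (1 − p₀)/p₁} = 0.73523 / 0.42804 ≈ 1.7177 → capped at 1

0.381 ≤ PN ≤ 1.000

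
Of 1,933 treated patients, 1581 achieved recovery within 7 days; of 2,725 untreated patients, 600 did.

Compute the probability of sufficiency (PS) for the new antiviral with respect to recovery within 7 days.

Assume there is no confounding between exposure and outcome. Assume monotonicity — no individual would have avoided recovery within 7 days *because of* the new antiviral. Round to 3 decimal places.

p₁ = P(outcome | exposed) = 1581/1933 = 0.8179
p₀ = P(outcome | unexposed) = 600/2725 = 0.22018
Under exogeneity and monotonicity, PS = (p₁ − p₀) / (1 − p₀).
PS = (0.8179 − 0.22018) / (1 − 0.22018) = 0.59772 / 0.77982 ≈ 0.7665

PS ≈ 0.766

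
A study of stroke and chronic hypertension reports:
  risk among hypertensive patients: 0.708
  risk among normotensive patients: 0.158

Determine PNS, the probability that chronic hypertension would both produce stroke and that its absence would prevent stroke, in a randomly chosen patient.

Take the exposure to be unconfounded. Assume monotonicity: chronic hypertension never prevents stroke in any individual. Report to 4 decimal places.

Let p₁ = 0.708, p₀ = 0.158.
Under exogeneity and monotonicity, PNS = p₁ − p₀.
PNS = 0.708 − 0.158 = 0.55

PNS ≈ 0.5500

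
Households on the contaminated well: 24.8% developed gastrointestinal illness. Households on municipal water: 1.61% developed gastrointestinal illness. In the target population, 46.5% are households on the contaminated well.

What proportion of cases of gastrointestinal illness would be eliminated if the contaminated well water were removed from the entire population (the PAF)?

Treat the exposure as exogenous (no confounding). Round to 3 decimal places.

p₁ = 0.248, p₀ = 0.0161.
Overall risk P(Y=1) = π·p₁ + (1−π)·p₀ = 0.465×0.248 + 0.535×0.0161 = 0.12393.
Under exogeneity, PAF = [P(Y=1) − p₀] / P(Y=1).
PAF = (0.12393 − 0.0161) / 0.12393 ≈ 0.8701

PAF ≈ 0.870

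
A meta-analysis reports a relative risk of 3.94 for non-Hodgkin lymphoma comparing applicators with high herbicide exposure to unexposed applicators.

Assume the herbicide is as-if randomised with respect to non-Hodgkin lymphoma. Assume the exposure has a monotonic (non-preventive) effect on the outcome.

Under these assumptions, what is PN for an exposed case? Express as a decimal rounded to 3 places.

PN ≈ 0.746

Under exogeneity and monotonicity, PN = (RR − 1) / RR = 1 − 1/RR.
PN = (3.94 − 1) / 3.94 = 2.94 / 3.94 ≈ 0.7462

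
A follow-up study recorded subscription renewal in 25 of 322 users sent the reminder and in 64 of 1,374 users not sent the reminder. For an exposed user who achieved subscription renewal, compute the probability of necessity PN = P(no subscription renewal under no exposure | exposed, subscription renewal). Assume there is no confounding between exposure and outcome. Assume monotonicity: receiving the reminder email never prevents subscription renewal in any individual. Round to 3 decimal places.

p₁ = P(outcome | exposed) = 25/322 = 0.07764
p₀ = P(outcome | unexposed) = 64/1374 = 0.046579
Under exogeneity and monotonicity, PN = (p₁ − p₀) / p₁.
PN = (0.07764 − 0.046579) / 0.07764 = 0.03106 / 0.07764 ≈ 0.4001

PN ≈ 0.400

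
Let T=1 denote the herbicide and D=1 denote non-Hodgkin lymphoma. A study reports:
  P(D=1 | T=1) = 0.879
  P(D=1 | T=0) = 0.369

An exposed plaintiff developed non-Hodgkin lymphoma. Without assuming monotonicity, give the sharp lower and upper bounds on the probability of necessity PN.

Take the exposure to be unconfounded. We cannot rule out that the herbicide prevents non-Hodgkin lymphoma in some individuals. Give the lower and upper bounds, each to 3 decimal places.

0.580 ≤ PN ≤ 0.718

Let p₁ = 0.879, p₀ = 0.369.
Under exogeneity alone the bounds on PN are max{0,(p₁−p₀)/p₁} ≤ PN ≤ min{1,(1−p₀)/p₁}.
  lower = (p₁ − p₀)/p₁ = 0.51 / 0.879 ≈ 0.5802
  upper = min{1, (1 − p₀)/p₁} = 0.631 / 0.879 ≈ 0.7179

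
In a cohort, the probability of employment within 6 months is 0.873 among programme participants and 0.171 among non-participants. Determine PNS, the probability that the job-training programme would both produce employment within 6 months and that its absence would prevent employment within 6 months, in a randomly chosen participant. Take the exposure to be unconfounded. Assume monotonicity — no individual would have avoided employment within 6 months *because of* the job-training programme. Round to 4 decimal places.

Let p₁ = 0.873, p₀ = 0.171.
Under exogeneity and monotonicity, PNS = p₁ − p₀.
PNS = 0.873 − 0.171 = 0.702

PNS ≈ 0.7020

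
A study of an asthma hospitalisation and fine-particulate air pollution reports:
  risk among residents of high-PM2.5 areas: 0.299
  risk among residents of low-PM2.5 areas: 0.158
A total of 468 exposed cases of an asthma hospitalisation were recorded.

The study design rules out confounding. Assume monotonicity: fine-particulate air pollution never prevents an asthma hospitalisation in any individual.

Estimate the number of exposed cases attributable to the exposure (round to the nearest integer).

about 221 cases

Let p₁ = 0.299, p₀ = 0.158.
PN = (p₁ − p₀)/p₁ = (0.299 − 0.158) / 0.299 ≈ 0.47157.
Attributable cases ≈ PN × (exposed cases) = 0.47157 × 468 ≈ 220.70.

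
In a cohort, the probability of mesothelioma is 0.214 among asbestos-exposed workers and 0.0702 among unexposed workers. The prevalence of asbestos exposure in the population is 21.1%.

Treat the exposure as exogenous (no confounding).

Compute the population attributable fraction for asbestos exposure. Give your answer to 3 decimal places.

PAF ≈ 0.302

Let p₁ = 0.214, p₀ = 0.0702.
Overall risk P(Y=1) = π·p₁ + (1−π)·p₀ = 0.211×0.214 + 0.789×0.0702 = 0.10054.
Under exogeneity, PAF = [P(Y=1) − p₀] / P(Y=1).
PAF = (0.10054 − 0.0702) / 0.10054 ≈ 0.3018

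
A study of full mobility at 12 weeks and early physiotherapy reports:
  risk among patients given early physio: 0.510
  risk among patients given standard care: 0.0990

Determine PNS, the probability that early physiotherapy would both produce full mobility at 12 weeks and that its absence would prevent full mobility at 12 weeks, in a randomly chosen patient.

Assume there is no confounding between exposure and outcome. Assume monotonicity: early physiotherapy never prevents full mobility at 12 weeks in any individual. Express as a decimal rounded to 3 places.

PNS ≈ 0.411

Let p₁ = 0.51, p₀ = 0.099.
Under exogeneity and monotonicity, PNS = p₁ − p₀.
PNS = 0.51 − 0.099 = 0.411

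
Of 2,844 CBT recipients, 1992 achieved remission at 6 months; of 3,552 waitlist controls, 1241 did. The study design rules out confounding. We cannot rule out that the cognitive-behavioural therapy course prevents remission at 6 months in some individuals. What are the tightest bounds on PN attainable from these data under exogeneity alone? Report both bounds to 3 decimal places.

0.501 ≤ PN ≤ 0.929

p₁ = P(outcome | exposed) = 1992/2844 = 0.70042
p₀ = P(outcome | unexposed) = 1241/3552 = 0.34938
Under exogeneity alone the bounds on PN are max{0,(p₁−p₀)/p₁} ≤ PN ≤ min{1,(1−p₀)/p₁}.
  lower = (p₁ − p₀)/p₁ = 0.35104 / 0.70042 ≈ 0.5012
  upper = min{1, (1 − p₀)/p₁} = 0.65062 / 0.70042 ≈ 0.9289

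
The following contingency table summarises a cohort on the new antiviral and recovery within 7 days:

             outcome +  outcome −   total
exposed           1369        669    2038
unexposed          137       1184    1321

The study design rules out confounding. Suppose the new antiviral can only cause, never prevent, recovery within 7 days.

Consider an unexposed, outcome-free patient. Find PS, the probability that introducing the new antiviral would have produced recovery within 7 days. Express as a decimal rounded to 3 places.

p₁ = P(outcome | exposed) = 1369/2038 = 0.67174
p₀ = P(outcome | unexposed) = 137/1321 = 0.10371
Under exogeneity and monotonicity, PS = (p₁ − p₀) / (1 − p₀).
PS = (0.67174 − 0.10371) / (1 − 0.10371) = 0.56803 / 0.89629 ≈ 0.6338

PS ≈ 0.634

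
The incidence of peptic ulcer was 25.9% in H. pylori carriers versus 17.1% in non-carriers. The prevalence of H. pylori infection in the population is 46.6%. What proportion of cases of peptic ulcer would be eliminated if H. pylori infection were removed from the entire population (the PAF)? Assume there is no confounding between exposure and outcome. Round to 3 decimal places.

p₁ = 0.259, p₀ = 0.171.
Overall risk P(Y=1) = π·p₁ + (1−π)·p₀ = 0.466×0.259 + 0.534×0.171 = 0.21201.
Under exogeneity, PAF = [P(Y=1) − p₀] / P(Y=1).
PAF = (0.21201 − 0.171) / 0.21201 ≈ 0.1934

PAF ≈ 0.193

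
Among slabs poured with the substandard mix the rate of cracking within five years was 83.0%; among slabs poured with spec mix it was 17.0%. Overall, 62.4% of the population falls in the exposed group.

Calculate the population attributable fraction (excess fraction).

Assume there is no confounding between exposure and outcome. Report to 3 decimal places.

PAF ≈ 0.708

p₁ = 0.83, p₀ = 0.17.
Overall risk P(Y=1) = π·p₁ + (1−π)·p₀ = 0.624×0.83 + 0.376×0.17 = 0.58184.
Under exogeneity, PAF = [P(Y=1) − p₀] / P(Y=1).
PAF = (0.58184 − 0.17) / 0.58184 ≈ 0.7078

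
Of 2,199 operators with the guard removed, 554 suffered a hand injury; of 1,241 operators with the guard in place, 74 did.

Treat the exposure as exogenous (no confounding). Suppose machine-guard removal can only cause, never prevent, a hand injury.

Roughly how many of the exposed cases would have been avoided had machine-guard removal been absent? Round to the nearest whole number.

about 423 cases

p₁ = P(outcome | exposed) = 554/2199 = 0.25193
p₀ = P(outcome | unexposed) = 74/1241 = 0.059629
PN = (p₁ − p₀)/p₁ = (0.25193 − 0.059629) / 0.25193 ≈ 0.76331.
Attributable cases ≈ PN × (exposed cases) = 0.76331 × 554 ≈ 422.88.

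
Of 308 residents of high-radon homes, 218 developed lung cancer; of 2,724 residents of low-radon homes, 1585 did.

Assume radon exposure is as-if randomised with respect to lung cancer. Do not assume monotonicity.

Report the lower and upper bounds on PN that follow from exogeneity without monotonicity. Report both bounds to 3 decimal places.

0.178 ≤ PN ≤ 0.591

p₁ = P(outcome | exposed) = 218/308 = 0.70779
p₀ = P(outcome | unexposed) = 1585/2724 = 0.58186
Under exogeneity alone the bounds on PN are max{0,(p₁−p₀)/p₁} ≤ PN ≤ min{1,(1−p₀)/p₁}.
  lower = (p₁ − p₀)/p₁ = 0.12593 / 0.70779 ≈ 0.1779
  upper = min{1, (1 − p₀)/p₁} = 0.41814 / 0.70779 ≈ 0.5908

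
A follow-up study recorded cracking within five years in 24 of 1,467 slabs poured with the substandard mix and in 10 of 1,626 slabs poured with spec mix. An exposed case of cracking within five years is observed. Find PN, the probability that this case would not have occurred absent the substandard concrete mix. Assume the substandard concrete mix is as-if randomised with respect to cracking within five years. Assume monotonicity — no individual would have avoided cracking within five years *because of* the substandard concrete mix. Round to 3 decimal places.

PN ≈ 0.624

p₁ = P(outcome | exposed) = 24/1467 = 0.01636
p₀ = P(outcome | unexposed) = 10/1626 = 0.0061501
Under exogeneity and monotonicity, PN = (p₁ − p₀) / p₁.
PN = (0.01636 − 0.0061501) / 0.01636 = 0.01021 / 0.01636 ≈ 0.6241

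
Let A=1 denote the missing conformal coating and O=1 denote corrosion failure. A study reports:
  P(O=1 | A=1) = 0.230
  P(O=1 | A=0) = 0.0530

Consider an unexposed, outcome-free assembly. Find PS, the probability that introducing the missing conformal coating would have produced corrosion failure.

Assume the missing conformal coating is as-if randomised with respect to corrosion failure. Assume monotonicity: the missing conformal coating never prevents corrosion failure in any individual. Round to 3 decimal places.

Let p₁ = 0.23, p₀ = 0.053.
Under exogeneity and monotonicity, PS = (p₁ − p₀) / (1 − p₀).
PS = (0.23 − 0.053) / (1 − 0.053) = 0.177 / 0.947 ≈ 0.1869

PS ≈ 0.187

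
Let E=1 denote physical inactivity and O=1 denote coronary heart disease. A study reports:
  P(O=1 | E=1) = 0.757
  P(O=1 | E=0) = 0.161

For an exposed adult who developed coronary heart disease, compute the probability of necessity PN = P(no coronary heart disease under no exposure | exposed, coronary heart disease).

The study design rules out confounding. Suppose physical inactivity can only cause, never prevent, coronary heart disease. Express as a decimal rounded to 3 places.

Let p₁ = 0.757, p₀ = 0.161.
Under exogeneity and monotonicity, PN = (p₁ − p₀) / p₁.
PN = (0.757 − 0.161) / 0.757 = 0.596 / 0.757 ≈ 0.7873

PN ≈ 0.787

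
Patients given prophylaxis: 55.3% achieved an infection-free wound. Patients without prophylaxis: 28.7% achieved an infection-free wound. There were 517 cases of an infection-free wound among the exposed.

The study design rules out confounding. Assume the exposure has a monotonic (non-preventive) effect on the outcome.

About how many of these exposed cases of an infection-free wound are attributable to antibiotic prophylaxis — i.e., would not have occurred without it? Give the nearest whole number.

about 249 cases

p₁ = 0.553, p₀ = 0.287.
PN = (p₁ − p₀)/p₁ = (0.553 − 0.287) / 0.553 ≈ 0.48101.
Attributable cases ≈ PN × (exposed cases) = 0.48101 × 517 ≈ 248.68.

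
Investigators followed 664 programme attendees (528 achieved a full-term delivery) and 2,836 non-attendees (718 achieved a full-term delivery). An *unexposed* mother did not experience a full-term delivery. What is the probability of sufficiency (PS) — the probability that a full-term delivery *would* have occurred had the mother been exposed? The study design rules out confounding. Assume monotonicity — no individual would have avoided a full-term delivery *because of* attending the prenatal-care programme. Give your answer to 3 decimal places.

p₁ = P(outcome | exposed) = 528/664 = 0.79518
p₀ = P(outcome | unexposed) = 718/2836 = 0.25317
Under exogeneity and monotonicity, PS = (p₁ − p₀) / (1 − p₀).
PS = (0.79518 − 0.25317) / (1 − 0.25317) = 0.54201 / 0.74683 ≈ 0.7257

PS ≈ 0.726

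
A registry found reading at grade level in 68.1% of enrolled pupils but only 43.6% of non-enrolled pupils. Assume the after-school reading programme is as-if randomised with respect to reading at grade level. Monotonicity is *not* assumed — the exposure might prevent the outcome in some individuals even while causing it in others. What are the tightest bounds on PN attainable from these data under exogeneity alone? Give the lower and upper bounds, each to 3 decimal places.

p₁ = 0.681, p₀ = 0.436.
Under exogeneity alone the bounds on PN are max{0,(p₁−p₀)/p₁} ≤ PN ≤ min{1,(1−p₀)/p₁}.
  lower = (p₁ − p₀)/p₁ = 0.245 / 0.681 ≈ 0.3598
  upper = min{1, (1 − p₀)/p₁} = 0.564 / 0.681 ≈ 0.8282

0.360 ≤ PN ≤ 0.828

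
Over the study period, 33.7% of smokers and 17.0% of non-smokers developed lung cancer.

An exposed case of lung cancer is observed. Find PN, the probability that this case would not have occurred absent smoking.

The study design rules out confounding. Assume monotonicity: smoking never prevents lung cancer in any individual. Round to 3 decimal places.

PN ≈ 0.496

p₁ = 0.337, p₀ = 0.17.
Under exogeneity and monotonicity, PN = (p₁ − p₀) / p₁.
PN = (0.337 − 0.17) / 0.337 = 0.167 / 0.337 ≈ 0.4955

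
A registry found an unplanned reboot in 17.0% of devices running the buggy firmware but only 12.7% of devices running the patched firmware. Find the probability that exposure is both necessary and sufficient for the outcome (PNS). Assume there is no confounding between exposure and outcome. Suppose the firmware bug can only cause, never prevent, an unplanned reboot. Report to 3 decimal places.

PNS ≈ 0.043

p₁ = 0.17, p₀ = 0.127.
Under exogeneity and monotonicity, PNS = p₁ − p₀.
PNS = 0.17 − 0.127 = 0.043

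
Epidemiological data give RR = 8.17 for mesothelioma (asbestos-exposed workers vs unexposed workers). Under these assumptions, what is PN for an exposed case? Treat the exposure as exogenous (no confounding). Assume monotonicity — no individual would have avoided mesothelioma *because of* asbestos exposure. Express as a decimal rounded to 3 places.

PN ≈ 0.878

Under exogeneity and monotonicity, PN = (RR − 1) / RR = 1 − 1/RR.
PN = (8.17 − 1) / 8.17 = 7.17 / 8.17 ≈ 0.8776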